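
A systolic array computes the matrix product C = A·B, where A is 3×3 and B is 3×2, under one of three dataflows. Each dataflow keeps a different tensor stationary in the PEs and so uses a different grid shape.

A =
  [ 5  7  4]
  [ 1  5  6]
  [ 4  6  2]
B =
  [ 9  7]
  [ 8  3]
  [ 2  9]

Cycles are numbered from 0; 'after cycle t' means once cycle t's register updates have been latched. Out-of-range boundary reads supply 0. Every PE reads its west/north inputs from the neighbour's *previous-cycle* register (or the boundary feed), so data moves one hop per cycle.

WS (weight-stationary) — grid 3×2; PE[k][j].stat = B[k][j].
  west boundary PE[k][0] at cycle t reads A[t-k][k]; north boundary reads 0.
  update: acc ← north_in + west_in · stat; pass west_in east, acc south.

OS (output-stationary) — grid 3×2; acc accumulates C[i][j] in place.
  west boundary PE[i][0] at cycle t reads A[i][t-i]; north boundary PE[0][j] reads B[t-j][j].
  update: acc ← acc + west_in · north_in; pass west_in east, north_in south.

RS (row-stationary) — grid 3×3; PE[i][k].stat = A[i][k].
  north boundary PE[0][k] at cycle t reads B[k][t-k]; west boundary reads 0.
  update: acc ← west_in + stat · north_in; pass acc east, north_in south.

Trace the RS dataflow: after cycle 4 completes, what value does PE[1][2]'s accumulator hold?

PE[1][2].acc = 76

RS (3×3). Following PE[1][2] plus its west/north inputs:
  [0] (0,2) acc=0 (h:0 v:0)
  [0] (1,1) acc=0 (h:0 v:0)
  [0] (1,2) acc=0 (h:0 v:0)
  [1] (0,2) acc=0 (h:0 v:0)
  [1] (1,1) acc=0 (h:0 v:0)
  [1] (1,2) acc=0 (h:0 v:0)
  [2] (0,2) acc=109 (h:109 v:2)
  [2] (1,1) acc=49 (h:49 v:8)
  [2] (1,2) acc=0 (h:0 v:0)
  [3] (0,2) acc=92 (h:92 v:9)
  [3] (1,1) acc=22 (h:22 v:3)
  [3] (1,2) acc=61 (h:61 v:2)
  [4] (0,2) acc=0 (h:0 v:0)
  [4] (1,1) acc=0 (h:0 v:0)
  [4] (1,2) acc=76 (h:76 v:9)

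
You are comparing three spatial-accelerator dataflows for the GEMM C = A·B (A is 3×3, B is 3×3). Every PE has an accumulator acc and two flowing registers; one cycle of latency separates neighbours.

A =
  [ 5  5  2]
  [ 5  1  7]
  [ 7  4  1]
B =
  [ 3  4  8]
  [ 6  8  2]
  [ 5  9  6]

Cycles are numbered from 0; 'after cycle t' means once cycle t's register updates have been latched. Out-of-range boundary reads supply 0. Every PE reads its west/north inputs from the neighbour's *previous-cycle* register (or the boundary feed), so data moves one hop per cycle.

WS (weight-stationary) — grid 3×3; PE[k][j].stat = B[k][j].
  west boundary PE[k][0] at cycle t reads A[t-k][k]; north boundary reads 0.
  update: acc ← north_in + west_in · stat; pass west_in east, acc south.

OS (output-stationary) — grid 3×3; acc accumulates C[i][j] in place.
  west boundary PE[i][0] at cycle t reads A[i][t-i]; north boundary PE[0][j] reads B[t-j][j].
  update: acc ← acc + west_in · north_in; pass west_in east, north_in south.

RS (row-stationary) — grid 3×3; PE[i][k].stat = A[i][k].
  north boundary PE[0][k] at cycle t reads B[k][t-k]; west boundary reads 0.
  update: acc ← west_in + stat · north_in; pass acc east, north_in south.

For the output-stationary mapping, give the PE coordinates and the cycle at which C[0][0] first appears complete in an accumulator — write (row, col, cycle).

Under OS, C[0][0] lands at PE[0][0]:
  @0  [0,0]  acc 15  |  →5  ↓3
  @1  [0,0]  acc 45  |  →5  ↓6
  @2  [0,0]  acc 55  |  →2  ↓5

(row, col, cycle) = (0, 0, 2)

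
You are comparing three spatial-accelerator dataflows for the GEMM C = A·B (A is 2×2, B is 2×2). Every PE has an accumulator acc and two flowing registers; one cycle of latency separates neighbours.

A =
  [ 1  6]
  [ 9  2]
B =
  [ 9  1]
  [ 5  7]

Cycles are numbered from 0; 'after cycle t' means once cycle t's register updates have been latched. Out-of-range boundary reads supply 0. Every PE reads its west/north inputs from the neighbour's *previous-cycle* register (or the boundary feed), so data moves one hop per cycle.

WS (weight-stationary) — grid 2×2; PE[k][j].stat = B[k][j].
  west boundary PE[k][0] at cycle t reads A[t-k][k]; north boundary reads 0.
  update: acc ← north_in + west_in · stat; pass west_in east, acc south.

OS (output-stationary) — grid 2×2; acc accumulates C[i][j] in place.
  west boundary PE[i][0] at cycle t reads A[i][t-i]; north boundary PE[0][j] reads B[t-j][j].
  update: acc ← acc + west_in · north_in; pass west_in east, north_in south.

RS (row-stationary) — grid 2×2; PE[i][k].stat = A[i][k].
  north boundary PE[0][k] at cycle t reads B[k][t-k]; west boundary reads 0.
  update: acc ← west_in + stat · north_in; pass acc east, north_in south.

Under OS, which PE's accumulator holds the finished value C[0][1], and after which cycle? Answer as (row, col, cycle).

Under OS, C[0][1] lands at PE[0][1]:
  cycle 0: PE[0][1] → acc 0, east 0, south 0
  cycle 1: PE[0][1] → acc 1, east 1, south 1
  cycle 2: PE[0][1] → acc 43, east 6, south 7

(row, col, cycle) = (0, 1, 2)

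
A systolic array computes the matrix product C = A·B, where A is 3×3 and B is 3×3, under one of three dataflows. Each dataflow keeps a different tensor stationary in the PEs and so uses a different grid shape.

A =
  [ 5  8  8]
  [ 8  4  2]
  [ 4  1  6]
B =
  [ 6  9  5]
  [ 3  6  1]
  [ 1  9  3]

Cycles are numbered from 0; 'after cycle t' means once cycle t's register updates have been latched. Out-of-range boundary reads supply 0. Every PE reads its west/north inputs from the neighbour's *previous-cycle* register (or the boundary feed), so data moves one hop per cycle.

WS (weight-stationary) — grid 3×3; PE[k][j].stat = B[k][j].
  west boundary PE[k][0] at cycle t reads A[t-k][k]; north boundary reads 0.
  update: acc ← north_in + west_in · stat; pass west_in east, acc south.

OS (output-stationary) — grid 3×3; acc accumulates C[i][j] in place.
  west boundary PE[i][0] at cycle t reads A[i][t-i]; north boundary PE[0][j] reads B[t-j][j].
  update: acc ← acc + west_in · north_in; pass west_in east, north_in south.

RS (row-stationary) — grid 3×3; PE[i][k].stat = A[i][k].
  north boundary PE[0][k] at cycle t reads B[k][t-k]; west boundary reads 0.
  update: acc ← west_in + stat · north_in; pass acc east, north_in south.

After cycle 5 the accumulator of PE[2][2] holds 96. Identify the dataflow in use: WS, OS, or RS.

WS (3×3 grid), PE[2][2]:
  after 0 — PE[2][2] acc=0, pass-E 0, pass-S 0
  after 1 — PE[2][2] acc=0, pass-E 0, pass-S 0
  after 2 — PE[2][2] acc=0, pass-E 0, pass-S 0
  after 3 — PE[2][2] acc=0, pass-E 0, pass-S 0
  after 4 — PE[2][2] acc=57, pass-E 8, pass-S 57
  after 5 — PE[2][2] acc=50, pass-E 2, pass-S 50
OS (3×3 grid), PE[2][2]:
  after 0 — PE[2][2] acc=0, pass-E 0, pass-S 0
  after 1 — PE[2][2] acc=0, pass-E 0, pass-S 0
  after 2 — PE[2][2] acc=0, pass-E 0, pass-S 0
  after 3 — PE[2][2] acc=0, pass-E 0, pass-S 0
  after 4 — PE[2][2] acc=20, pass-E 4, pass-S 5
  after 5 — PE[2][2] acc=21, pass-E 1, pass-S 1
RS (3×3 grid), PE[2][2]:
  after 0 — PE[2][2] acc=0, pass-E 0, pass-S 0
  after 1 — PE[2][2] acc=0, pass-E 0, pass-S 0
  after 2 — PE[2][2] acc=0, pass-E 0, pass-S 0
  after 3 — PE[2][2] acc=0, pass-E 0, pass-S 0
  after 4 — PE[2][2] acc=33, pass-E 33, pass-S 1
  after 5 — PE[2][2] acc=96, pass-E 96, pass-S 9

dataflow = RS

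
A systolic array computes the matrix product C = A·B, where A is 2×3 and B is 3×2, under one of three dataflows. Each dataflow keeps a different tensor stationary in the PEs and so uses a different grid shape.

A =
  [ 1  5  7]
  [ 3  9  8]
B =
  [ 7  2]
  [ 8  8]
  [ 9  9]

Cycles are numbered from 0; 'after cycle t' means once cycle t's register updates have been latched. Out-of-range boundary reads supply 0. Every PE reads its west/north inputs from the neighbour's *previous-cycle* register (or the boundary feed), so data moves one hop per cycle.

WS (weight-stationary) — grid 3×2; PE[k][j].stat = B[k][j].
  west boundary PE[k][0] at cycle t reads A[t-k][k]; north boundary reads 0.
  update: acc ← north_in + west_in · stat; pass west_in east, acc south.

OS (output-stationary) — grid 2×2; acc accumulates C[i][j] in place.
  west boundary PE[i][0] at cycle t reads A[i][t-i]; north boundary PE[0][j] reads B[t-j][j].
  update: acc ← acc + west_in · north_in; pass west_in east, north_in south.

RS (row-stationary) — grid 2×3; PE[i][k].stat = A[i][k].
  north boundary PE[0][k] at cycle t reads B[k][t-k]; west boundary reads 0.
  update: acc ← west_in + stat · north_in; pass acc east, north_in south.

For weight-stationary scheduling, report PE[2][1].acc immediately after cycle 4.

PE[2][1].acc = 150

WS 3×2: PE[2][1] cycle-by-cycle (with neighbour feeds):
  after 0 — PE[1][1] acc=0, pass-E 0, pass-S 0
  after 0 — PE[2][0] acc=0, pass-E 0, pass-S 0
  after 0 — PE[2][1] acc=0, pass-E 0, pass-S 0
  after 1 — PE[1][1] acc=0, pass-E 0, pass-S 0
  after 1 — PE[2][0] acc=0, pass-E 0, pass-S 0
  after 1 — PE[2][1] acc=0, pass-E 0, pass-S 0
  after 2 — PE[1][1] acc=42, pass-E 5, pass-S 42
  after 2 — PE[2][0] acc=110, pass-E 7, pass-S 110
  after 2 — PE[2][1] acc=0, pass-E 0, pass-S 0
  after 3 — PE[1][1] acc=78, pass-E 9, pass-S 78
  after 3 — PE[2][0] acc=165, pass-E 8, pass-S 165
  after 3 — PE[2][1] acc=105, pass-E 7, pass-S 105
  after 4 — PE[1][1] acc=0, pass-E 0, pass-S 0
  after 4 — PE[2][0] acc=0, pass-E 0, pass-S 0
  after 4 — PE[2][1] acc=150, pass-E 8, pass-S 150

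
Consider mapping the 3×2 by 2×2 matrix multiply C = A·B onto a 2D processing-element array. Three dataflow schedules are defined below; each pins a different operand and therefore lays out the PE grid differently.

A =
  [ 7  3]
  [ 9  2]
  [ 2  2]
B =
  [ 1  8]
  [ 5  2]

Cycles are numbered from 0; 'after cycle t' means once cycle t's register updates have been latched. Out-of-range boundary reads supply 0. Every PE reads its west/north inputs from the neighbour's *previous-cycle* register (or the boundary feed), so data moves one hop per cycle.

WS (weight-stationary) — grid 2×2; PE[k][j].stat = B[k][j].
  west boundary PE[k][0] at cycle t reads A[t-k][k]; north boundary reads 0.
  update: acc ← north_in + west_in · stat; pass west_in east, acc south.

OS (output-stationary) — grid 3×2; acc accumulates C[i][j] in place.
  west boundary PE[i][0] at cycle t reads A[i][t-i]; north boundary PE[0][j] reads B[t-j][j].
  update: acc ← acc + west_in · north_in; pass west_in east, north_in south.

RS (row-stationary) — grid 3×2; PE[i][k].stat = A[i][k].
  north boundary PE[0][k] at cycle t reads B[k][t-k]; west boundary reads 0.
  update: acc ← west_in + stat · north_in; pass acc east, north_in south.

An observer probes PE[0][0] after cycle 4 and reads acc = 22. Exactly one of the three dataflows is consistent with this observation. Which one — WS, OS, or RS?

— WS: 2×2; PE[0][0] trace:
  after 0 — PE[0][0] acc=7, pass-E 7, pass-S 7
  after 1 — PE[0][0] acc=9, pass-E 9, pass-S 9
  after 2 — PE[0][0] acc=2, pass-E 2, pass-S 2
  after 3 — PE[0][0] acc=0, pass-E 0, pass-S 0
  after 4 — PE[0][0] acc=0, pass-E 0, pass-S 0
— OS: 3×2; PE[0][0] trace:
  after 0 — PE[0][0] acc=7, pass-E 7, pass-S 1
  after 1 — PE[0][0] acc=22, pass-E 3, pass-S 5
  after 2 — PE[0][0] acc=22, pass-E 0, pass-S 0
  after 3 — PE[0][0] acc=22, pass-E 0, pass-S 0
  after 4 — PE[0][0] acc=22, pass-E 0, pass-S 0
— RS: 3×2; PE[0][0] trace:
  after 0 — PE[0][0] acc=7, pass-E 7, pass-S 1
  after 1 — PE[0][0] acc=56, pass-E 56, pass-S 8
  after 2 — PE[0][0] acc=0, pass-E 0, pass-S 0
  after 3 — PE[0][0] acc=0, pass-E 0, pass-S 0
  after 4 — PE[0][0] acc=0, pass-E 0, pass-S 0

dataflow = OS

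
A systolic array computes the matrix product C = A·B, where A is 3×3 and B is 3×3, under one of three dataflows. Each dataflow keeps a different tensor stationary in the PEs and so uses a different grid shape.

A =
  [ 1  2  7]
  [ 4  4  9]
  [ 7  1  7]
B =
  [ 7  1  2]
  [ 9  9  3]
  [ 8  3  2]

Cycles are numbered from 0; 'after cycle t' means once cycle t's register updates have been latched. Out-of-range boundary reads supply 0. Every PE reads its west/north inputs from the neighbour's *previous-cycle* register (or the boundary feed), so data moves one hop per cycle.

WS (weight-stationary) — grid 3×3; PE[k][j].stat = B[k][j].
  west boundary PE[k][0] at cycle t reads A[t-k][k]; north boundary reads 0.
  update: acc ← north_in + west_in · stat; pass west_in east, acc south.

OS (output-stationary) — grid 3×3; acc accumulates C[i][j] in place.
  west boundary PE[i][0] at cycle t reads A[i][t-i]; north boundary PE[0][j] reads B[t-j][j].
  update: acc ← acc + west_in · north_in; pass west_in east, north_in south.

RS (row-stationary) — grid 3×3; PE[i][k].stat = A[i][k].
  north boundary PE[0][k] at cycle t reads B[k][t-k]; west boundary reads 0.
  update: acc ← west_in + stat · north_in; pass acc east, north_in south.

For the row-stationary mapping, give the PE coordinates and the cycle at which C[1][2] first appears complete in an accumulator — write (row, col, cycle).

(row, col, cycle) = (1, 2, 5)

Under RS, C[1][2] lands at PE[1][2]:
  cycle 0: PE[1][2] → acc 0, east 0, south 0
  cycle 1: PE[1][2] → acc 0, east 0, south 0
  cycle 2: PE[1][2] → acc 0, east 0, south 0
  cycle 3: PE[1][2] → acc 136, east 136, south 8
  cycle 4: PE[1][2] → acc 67, east 67, south 3
  cycle 5: PE[1][2] → acc 38, east 38, south 2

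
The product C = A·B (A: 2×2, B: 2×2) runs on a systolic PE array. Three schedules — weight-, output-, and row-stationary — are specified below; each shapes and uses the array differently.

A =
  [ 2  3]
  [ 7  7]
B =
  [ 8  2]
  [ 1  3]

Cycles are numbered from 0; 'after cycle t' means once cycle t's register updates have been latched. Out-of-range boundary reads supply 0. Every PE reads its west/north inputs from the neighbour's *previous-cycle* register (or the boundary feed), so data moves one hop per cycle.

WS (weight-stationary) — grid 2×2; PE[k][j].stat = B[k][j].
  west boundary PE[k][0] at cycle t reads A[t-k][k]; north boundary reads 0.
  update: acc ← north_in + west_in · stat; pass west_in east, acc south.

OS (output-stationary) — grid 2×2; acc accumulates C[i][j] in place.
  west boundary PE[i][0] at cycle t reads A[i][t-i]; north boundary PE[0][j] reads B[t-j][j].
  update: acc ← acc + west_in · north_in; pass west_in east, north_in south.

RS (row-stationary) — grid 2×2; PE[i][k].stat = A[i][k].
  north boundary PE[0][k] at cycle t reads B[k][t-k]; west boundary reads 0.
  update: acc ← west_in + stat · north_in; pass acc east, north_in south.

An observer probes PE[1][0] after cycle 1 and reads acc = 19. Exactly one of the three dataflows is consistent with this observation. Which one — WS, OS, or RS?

dataflow = WS

WS [2×2] PE[1][0] across cycles:
  cycle 0: PE[1][0] → acc 0, east 0, south 0
  cycle 1: PE[1][0] → acc 19, east 3, south 19
OS [2×2] PE[1][0] across cycles:
  cycle 0: PE[1][0] → acc 0, east 0, south 0
  cycle 1: PE[1][0] → acc 56, east 7, south 8
RS [2×2] PE[1][0] across cycles:
  cycle 0: PE[1][0] → acc 0, east 0, south 0
  cycle 1: PE[1][0] → acc 56, east 56, south 8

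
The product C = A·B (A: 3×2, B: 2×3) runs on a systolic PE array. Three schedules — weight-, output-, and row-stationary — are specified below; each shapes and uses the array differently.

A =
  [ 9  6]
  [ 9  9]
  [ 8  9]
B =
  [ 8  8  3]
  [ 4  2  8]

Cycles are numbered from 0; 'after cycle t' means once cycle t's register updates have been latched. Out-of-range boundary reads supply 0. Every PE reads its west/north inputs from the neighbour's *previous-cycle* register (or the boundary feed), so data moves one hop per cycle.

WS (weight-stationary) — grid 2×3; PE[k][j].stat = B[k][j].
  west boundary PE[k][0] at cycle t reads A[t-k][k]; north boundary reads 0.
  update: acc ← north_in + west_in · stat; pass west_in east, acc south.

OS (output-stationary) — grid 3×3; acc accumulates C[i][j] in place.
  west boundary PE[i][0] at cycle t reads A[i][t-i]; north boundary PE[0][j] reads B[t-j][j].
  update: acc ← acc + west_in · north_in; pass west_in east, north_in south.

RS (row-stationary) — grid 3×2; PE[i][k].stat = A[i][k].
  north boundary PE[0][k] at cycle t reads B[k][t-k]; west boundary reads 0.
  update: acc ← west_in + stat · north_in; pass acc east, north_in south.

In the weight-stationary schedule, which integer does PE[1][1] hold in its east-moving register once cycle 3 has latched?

register = 9

Tracing WS — 2×3 array, target PE[1][1]:
  t=0 PE[0][1]: acc=0 h=0 v=0
  t=0 PE[1][0]: acc=0 h=0 v=0
  t=0 PE[1][1]: acc=0 h=0 v=0
  t=1 PE[0][1]: acc=72 h=9 v=72
  t=1 PE[1][0]: acc=96 h=6 v=96
  t=1 PE[1][1]: acc=0 h=0 v=0
  t=2 PE[0][1]: acc=72 h=9 v=72
  t=2 PE[1][0]: acc=108 h=9 v=108
  t=2 PE[1][1]: acc=84 h=6 v=84
  t=3 PE[0][1]: acc=64 h=8 v=64
  t=3 PE[1][0]: acc=100 h=9 v=100
  t=3 PE[1][1]: acc=90 h=9 v=90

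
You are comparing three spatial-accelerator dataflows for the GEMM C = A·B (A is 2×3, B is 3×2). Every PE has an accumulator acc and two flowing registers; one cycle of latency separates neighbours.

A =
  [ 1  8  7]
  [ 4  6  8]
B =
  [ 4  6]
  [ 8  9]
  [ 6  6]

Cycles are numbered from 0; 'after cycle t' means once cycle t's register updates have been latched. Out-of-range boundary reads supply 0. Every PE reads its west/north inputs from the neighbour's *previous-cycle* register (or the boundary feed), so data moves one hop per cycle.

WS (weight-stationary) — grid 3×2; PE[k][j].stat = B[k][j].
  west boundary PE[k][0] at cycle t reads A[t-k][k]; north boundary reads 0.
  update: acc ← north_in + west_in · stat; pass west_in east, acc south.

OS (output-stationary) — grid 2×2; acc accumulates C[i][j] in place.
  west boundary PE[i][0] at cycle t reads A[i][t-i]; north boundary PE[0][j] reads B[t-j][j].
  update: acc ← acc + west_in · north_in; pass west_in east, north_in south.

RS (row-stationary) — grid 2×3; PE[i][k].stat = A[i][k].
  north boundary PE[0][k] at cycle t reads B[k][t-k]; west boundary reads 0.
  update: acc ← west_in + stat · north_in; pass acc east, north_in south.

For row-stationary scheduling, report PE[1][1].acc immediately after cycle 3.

Tracing RS — 2×3 array, target PE[1][1]:
  [0] (0,1) acc=0 (h:0 v:0)
  [0] (1,0) acc=0 (h:0 v:0)
  [0] (1,1) acc=0 (h:0 v:0)
  [1] (0,1) acc=68 (h:68 v:8)
  [1] (1,0) acc=16 (h:16 v:4)
  [1] (1,1) acc=0 (h:0 v:0)
  [2] (0,1) acc=78 (h:78 v:9)
  [2] (1,0) acc=24 (h:24 v:6)
  [2] (1,1) acc=64 (h:64 v:8)
  [3] (0,1) acc=0 (h:0 v:0)
  [3] (1,0) acc=0 (h:0 v:0)
  [3] (1,1) acc=78 (h:78 v:9)

PE[1][1].acc = 78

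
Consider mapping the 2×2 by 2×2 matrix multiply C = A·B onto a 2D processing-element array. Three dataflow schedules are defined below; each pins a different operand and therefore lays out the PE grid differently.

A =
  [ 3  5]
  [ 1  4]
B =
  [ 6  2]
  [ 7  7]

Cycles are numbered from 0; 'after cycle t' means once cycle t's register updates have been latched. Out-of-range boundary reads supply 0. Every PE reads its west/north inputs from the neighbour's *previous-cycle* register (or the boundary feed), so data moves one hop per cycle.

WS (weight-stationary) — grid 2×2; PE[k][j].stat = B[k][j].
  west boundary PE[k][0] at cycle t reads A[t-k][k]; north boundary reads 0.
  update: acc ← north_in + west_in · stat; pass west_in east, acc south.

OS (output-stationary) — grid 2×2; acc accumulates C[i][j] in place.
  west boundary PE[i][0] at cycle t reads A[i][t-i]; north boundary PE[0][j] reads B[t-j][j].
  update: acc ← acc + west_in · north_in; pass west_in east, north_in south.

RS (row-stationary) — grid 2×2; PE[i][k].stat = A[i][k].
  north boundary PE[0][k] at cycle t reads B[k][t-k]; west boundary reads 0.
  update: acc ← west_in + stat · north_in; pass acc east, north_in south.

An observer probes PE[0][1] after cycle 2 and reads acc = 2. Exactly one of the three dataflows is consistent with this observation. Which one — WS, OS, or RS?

Under WS (2×2), PE[0][1]:
  [0] (0,1) acc=0 (h:0 v:0)
  [1] (0,1) acc=6 (h:3 v:6)
  [2] (0,1) acc=2 (h:1 v:2)
Under OS (2×2), PE[0][1]:
  [0] (0,1) acc=0 (h:0 v:0)
  [1] (0,1) acc=6 (h:3 v:2)
  [2] (0,1) acc=41 (h:5 v:7)
Under RS (2×2), PE[0][1]:
  [0] (0,1) acc=0 (h:0 v:0)
  [1] (0,1) acc=53 (h:53 v:7)
  [2] (0,1) acc=41 (h:41 v:7)

dataflow = WS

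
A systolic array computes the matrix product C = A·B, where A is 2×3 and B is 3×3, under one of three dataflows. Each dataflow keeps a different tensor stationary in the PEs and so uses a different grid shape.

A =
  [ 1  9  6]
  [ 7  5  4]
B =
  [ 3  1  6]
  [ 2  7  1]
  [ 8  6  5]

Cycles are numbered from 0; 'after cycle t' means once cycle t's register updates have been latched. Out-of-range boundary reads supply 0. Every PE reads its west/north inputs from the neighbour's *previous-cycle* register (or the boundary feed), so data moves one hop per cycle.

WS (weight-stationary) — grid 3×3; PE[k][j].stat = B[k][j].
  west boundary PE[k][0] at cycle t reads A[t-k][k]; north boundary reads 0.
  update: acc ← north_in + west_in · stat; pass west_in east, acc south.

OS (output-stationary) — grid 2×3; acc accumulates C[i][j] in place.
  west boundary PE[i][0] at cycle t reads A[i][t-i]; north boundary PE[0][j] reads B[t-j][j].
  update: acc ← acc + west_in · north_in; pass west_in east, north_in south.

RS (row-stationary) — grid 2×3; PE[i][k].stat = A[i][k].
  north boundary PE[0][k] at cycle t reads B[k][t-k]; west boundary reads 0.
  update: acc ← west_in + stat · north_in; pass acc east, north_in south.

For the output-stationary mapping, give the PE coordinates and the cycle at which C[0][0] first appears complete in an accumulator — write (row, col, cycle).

(row, col, cycle) = (0, 0, 2)

OS: C[0][0] accumulates in PE[0][0]:
  c0 r0c0: 3 / 1 / 3
  c1 r0c0: 21 / 9 / 2
  c2 r0c0: 69 / 6 / 8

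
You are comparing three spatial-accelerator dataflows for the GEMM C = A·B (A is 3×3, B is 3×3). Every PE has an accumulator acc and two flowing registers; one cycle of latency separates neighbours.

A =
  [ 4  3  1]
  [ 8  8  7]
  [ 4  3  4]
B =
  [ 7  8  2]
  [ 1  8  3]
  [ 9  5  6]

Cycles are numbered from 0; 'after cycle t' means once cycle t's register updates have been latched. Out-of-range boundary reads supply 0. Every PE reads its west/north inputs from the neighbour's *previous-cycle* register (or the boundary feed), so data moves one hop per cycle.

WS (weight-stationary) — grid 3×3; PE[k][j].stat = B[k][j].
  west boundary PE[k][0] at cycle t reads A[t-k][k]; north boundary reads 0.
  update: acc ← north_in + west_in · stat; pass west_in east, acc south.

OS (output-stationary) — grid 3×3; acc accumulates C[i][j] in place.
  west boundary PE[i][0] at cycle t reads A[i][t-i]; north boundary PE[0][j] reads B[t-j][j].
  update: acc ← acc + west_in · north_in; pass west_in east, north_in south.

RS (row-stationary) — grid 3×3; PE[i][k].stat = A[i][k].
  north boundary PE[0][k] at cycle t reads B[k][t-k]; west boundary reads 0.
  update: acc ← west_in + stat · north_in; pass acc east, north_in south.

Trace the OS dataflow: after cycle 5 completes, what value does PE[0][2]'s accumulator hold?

Tracing OS — 3×3 array, target PE[0][2]:
  step 0 · PE0,1: acc=0; fwd→0 fwd↓0
  step 0 · PE0,2: acc=0; fwd→0 fwd↓0
  step 1 · PE0,1: acc=32; fwd→4 fwd↓8
  step 1 · PE0,2: acc=0; fwd→0 fwd↓0
  step 2 · PE0,1: acc=56; fwd→3 fwd↓8
  step 2 · PE0,2: acc=8; fwd→4 fwd↓2
  step 3 · PE0,1: acc=61; fwd→1 fwd↓5
  step 3 · PE0,2: acc=17; fwd→3 fwd↓3
  step 4 · PE0,1: acc=61; fwd→0 fwd↓0
  step 4 · PE0,2: acc=23; fwd→1 fwd↓6
  step 5 · PE0,1: acc=61; fwd→0 fwd↓0
  step 5 · PE0,2: acc=23; fwd→0 fwd↓0

PE[0][2].acc = 23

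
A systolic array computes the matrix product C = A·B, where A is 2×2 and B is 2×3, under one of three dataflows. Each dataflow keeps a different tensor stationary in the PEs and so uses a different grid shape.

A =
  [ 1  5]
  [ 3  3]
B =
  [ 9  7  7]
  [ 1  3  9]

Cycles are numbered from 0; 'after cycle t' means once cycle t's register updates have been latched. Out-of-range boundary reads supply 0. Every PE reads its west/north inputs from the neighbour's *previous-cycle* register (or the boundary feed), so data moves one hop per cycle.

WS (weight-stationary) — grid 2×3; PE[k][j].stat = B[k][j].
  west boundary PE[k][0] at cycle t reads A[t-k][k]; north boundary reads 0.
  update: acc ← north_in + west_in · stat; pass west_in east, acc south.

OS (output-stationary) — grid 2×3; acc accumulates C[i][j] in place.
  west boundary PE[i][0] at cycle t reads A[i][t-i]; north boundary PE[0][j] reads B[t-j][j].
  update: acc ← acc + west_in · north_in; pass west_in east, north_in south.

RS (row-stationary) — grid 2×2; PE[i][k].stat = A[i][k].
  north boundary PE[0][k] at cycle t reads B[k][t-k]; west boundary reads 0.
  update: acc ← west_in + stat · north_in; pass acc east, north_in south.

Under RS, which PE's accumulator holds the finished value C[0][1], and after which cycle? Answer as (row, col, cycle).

Under RS, C[0][1] lands at PE[0][1]:
  after 0 — PE[0][1] acc=0, pass-E 0, pass-S 0
  after 1 — PE[0][1] acc=14, pass-E 14, pass-S 1
  after 2 — PE[0][1] acc=22, pass-E 22, pass-S 3

(row, col, cycle) = (0, 1, 2)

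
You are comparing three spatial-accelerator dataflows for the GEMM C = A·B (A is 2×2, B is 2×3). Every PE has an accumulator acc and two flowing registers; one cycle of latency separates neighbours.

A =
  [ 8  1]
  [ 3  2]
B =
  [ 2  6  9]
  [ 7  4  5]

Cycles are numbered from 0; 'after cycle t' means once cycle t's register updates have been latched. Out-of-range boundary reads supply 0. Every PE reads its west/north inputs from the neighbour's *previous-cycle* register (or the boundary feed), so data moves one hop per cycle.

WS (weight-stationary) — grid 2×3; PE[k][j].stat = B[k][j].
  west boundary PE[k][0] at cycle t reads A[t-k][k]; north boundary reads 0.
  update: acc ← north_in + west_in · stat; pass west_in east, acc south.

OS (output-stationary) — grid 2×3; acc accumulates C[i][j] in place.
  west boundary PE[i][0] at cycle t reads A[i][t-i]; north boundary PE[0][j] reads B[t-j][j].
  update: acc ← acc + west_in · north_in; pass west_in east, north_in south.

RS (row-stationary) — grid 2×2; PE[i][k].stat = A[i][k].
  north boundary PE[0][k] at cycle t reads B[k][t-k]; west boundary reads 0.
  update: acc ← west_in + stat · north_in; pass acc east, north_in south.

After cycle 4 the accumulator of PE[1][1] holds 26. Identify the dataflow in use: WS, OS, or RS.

Under WS (2×3), PE[1][1]:
  after 0 — PE[1][1] acc=0, pass-E 0, pass-S 0
  after 1 — PE[1][1] acc=0, pass-E 0, pass-S 0
  after 2 — PE[1][1] acc=52, pass-E 1, pass-S 52
  after 3 — PE[1][1] acc=26, pass-E 2, pass-S 26
  after 4 — PE[1][1] acc=0, pass-E 0, pass-S 0
Under OS (2×3), PE[1][1]:
  after 0 — PE[1][1] acc=0, pass-E 0, pass-S 0
  after 1 — PE[1][1] acc=0, pass-E 0, pass-S 0
  after 2 — PE[1][1] acc=18, pass-E 3, pass-S 6
  after 3 — PE[1][1] acc=26, pass-E 2, pass-S 4
  after 4 — PE[1][1] acc=26, pass-E 0, pass-S 0
Under RS (2×2), PE[1][1]:
  after 0 — PE[1][1] acc=0, pass-E 0, pass-S 0
  after 1 — PE[1][1] acc=0, pass-E 0, pass-S 0
  after 2 — PE[1][1] acc=20, pass-E 20, pass-S 7
  after 3 — PE[1][1] acc=26, pass-E 26, pass-S 4
  after 4 — PE[1][1] acc=37, pass-E 37, pass-S 5

dataflow = OS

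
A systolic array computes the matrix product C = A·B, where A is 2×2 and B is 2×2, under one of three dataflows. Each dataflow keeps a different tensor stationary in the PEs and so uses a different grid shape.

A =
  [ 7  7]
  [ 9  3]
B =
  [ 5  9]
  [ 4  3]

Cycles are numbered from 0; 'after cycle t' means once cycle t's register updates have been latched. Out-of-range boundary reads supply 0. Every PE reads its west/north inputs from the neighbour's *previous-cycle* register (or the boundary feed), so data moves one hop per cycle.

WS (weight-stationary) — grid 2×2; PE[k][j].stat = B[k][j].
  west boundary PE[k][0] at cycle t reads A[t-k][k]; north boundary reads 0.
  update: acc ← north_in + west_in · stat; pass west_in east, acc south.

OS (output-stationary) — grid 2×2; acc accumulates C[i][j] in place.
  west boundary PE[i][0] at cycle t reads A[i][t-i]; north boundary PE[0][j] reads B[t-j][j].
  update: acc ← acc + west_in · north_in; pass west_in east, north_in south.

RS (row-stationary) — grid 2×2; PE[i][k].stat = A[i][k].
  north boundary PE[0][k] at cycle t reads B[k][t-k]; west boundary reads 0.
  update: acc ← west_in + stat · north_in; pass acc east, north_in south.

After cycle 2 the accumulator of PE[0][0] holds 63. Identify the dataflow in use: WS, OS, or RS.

Under WS (2×2), PE[0][0]:
  step 0 · PE0,0: acc=35; fwd→7 fwd↓35
  step 1 · PE0,0: acc=45; fwd→9 fwd↓45
  step 2 · PE0,0: acc=0; fwd→0 fwd↓0
Under OS (2×2), PE[0][0]:
  step 0 · PE0,0: acc=35; fwd→7 fwd↓5
  step 1 · PE0,0: acc=63; fwd→7 fwd↓4
  step 2 · PE0,0: acc=63; fwd→0 fwd↓0
Under RS (2×2), PE[0][0]:
  step 0 · PE0,0: acc=35; fwd→35 fwd↓5
  step 1 · PE0,0: acc=63; fwd→63 fwd↓9
  step 2 · PE0,0: acc=0; fwd→0 fwd↓0

dataflow = OS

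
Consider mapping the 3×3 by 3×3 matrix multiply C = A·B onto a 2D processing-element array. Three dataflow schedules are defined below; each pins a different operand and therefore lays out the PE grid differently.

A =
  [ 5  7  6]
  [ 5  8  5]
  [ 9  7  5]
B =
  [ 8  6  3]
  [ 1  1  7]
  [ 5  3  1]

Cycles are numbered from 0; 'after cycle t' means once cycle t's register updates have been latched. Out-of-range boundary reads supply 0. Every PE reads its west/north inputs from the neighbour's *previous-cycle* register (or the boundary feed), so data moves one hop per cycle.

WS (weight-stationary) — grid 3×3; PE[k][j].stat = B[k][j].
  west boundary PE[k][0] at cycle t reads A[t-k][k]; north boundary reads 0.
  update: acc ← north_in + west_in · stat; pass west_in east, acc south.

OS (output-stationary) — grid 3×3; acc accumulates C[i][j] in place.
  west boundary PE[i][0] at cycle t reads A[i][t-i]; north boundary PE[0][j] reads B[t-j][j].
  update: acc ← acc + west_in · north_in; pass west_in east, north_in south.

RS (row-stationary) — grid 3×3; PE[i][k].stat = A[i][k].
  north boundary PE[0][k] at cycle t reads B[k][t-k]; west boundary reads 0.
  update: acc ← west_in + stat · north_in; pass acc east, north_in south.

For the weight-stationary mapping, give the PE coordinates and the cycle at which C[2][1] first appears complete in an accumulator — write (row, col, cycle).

WS — PE[2][1] is where C[2][1] collects:
  [0] (2,1) acc=0 (h:0 v:0)
  [1] (2,1) acc=0 (h:0 v:0)
  [2] (2,1) acc=0 (h:0 v:0)
  [3] (2,1) acc=55 (h:6 v:55)
  [4] (2,1) acc=53 (h:5 v:53)
  [5] (2,1) acc=76 (h:5 v:76)

(row, col, cycle) = (2, 1, 5)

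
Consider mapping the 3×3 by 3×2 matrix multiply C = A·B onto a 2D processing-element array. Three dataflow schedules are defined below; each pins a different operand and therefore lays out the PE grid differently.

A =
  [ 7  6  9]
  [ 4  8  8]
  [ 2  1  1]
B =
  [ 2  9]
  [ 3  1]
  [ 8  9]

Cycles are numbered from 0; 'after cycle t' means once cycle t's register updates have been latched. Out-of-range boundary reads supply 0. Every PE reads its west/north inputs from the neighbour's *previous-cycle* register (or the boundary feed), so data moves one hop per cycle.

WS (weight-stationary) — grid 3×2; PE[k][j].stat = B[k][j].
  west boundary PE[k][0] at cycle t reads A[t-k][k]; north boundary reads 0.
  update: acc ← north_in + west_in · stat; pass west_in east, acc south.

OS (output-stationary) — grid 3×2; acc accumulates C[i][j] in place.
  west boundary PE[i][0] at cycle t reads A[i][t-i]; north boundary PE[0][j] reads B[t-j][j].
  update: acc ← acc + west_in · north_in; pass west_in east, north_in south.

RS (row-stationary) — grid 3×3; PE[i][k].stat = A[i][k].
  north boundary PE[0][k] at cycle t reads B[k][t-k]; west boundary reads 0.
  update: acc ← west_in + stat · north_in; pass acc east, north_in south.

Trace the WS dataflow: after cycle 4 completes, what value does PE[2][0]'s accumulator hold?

WS (3×2). Following PE[2][0] plus its west/north inputs:
  [0] (1,0) acc=0 (h:0 v:0)
  [0] (2,0) acc=0 (h:0 v:0)
  [1] (1,0) acc=32 (h:6 v:32)
  [1] (2,0) acc=0 (h:0 v:0)
  [2] (1,0) acc=32 (h:8 v:32)
  [2] (2,0) acc=104 (h:9 v:104)
  [3] (1,0) acc=7 (h:1 v:7)
  [3] (2,0) acc=96 (h:8 v:96)
  [4] (1,0) acc=0 (h:0 v:0)
  [4] (2,0) acc=15 (h:1 v:15)

PE[2][0].acc = 15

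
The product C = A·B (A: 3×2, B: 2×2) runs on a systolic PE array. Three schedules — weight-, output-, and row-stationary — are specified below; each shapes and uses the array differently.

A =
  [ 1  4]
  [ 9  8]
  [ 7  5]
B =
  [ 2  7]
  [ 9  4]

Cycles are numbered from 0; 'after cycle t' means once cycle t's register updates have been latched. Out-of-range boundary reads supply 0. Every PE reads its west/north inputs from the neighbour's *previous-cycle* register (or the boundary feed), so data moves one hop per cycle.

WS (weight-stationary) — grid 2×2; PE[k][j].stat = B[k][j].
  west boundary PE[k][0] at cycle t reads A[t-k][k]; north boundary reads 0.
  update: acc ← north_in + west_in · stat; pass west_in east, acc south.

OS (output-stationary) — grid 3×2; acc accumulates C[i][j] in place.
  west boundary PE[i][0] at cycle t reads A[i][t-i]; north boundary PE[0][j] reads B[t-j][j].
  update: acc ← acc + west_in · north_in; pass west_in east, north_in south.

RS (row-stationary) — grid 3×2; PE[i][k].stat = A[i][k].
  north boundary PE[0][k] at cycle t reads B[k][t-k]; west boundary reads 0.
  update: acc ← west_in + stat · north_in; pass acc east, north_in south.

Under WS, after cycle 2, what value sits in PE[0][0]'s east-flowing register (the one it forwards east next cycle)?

register = 7

Tracing WS — 2×2 array, target PE[0][0]:
  t=0 PE[0][0]: acc=2 h=1 v=2
  t=1 PE[0][0]: acc=18 h=9 v=18
  t=2 PE[0][0]: acc=14 h=7 v=14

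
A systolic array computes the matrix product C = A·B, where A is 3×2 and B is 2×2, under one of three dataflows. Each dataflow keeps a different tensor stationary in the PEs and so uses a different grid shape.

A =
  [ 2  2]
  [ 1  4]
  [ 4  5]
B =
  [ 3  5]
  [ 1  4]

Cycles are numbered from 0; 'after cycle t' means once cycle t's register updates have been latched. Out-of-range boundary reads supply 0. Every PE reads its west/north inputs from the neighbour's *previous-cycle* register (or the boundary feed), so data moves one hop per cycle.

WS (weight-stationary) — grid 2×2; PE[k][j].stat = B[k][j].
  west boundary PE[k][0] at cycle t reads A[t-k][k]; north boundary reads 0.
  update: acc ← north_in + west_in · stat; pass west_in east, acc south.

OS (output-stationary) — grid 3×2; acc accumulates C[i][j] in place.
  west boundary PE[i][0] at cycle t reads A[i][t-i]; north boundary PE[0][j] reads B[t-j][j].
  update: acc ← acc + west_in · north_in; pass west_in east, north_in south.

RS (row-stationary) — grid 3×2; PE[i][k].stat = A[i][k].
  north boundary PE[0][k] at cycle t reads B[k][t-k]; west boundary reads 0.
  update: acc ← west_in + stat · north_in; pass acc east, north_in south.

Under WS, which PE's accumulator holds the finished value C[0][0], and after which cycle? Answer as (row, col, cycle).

Under WS, C[0][0] lands at PE[1][0]:
  after 0 — PE[1][0] acc=0, pass-E 0, pass-S 0
  after 1 — PE[1][0] acc=8, pass-E 2, pass-S 8

(row, col, cycle) = (1, 0, 1)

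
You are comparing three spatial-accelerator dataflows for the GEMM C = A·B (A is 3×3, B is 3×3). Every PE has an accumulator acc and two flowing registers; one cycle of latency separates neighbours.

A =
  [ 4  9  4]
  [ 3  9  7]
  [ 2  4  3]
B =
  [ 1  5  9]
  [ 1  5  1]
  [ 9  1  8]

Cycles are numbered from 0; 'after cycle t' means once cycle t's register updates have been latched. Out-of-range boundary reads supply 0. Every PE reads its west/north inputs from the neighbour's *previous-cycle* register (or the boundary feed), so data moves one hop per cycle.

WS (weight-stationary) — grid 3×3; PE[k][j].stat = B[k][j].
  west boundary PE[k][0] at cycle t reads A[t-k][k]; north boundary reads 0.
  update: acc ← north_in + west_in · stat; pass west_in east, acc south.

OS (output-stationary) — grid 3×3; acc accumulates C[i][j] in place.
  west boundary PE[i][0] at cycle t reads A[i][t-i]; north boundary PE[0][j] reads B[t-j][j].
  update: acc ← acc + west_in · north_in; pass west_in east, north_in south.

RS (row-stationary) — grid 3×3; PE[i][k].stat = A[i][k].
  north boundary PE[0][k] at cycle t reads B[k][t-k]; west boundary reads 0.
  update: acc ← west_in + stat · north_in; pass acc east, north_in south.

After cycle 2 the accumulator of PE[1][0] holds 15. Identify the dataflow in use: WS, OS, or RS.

dataflow = RS

WS [3×3] PE[1][0] across cycles:
  0: (1,0).acc=0  regs=<0,0>
  1: (1,0).acc=13  regs=<9,13>
  2: (1,0).acc=12  regs=<9,12>
OS [3×3] PE[1][0] across cycles:
  0: (1,0).acc=0  regs=<0,0>
  1: (1,0).acc=3  regs=<3,1>
  2: (1,0).acc=12  regs=<9,1>
RS [3×3] PE[1][0] across cycles:
  0: (1,0).acc=0  regs=<0,0>
  1: (1,0).acc=3  regs=<3,1>
  2: (1,0).acc=15  regs=<15,5>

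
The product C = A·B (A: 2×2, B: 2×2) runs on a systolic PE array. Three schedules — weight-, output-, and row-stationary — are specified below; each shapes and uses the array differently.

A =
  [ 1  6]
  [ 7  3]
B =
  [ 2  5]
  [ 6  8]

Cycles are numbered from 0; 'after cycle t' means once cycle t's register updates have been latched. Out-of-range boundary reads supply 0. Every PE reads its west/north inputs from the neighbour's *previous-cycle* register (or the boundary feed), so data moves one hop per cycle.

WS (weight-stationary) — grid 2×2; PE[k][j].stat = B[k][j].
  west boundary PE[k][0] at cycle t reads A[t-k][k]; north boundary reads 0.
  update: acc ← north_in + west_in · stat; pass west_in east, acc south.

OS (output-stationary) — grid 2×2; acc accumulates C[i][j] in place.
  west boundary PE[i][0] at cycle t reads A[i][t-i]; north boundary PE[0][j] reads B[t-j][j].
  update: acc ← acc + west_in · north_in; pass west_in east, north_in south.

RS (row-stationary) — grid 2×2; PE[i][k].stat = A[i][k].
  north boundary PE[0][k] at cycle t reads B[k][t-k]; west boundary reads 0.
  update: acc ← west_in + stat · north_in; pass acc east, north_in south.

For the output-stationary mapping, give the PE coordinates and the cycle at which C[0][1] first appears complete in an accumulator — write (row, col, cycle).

Under OS, C[0][1] lands at PE[0][1]:
  0: (0,1).acc=0  regs=<0,0>
  1: (0,1).acc=5  regs=<1,5>
  2: (0,1).acc=53  regs=<6,8>

(row, col, cycle) = (0, 1, 2)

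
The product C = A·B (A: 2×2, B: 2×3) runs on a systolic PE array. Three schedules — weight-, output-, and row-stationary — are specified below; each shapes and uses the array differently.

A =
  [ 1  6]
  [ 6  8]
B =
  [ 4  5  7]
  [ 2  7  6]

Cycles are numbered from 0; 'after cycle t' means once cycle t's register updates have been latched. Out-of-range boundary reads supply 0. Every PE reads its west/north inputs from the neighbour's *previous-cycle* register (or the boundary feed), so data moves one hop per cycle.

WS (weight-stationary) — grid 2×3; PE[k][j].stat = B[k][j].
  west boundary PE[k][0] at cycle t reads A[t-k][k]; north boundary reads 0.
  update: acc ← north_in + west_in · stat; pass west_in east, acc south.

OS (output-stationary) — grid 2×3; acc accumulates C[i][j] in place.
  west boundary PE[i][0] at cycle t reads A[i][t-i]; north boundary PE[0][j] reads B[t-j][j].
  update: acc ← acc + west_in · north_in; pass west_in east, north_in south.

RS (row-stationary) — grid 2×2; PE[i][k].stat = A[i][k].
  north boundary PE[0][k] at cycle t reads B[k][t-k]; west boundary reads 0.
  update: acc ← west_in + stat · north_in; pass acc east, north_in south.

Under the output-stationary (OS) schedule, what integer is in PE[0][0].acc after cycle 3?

PE[0][0].acc = 16

Tracing OS — 2×3 array, target PE[0][0]:
  @0  [0,0]  acc 4  |  →1  ↓4
  @1  [0,0]  acc 16  |  →6  ↓2
  @2  [0,0]  acc 16  |  →0  ↓0
  @3  [0,0]  acc 16  |  →0  ↓0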